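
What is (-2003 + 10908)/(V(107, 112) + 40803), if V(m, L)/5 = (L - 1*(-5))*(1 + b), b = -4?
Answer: 8905/39048 ≈ 0.22805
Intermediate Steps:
V(m, L) = -75 - 15*L (V(m, L) = 5*((L - 1*(-5))*(1 - 4)) = 5*((L + 5)*(-3)) = 5*((5 + L)*(-3)) = 5*(-15 - 3*L) = -75 - 15*L)
(-2003 + 10908)/(V(107, 112) + 40803) = (-2003 + 10908)/((-75 - 15*112) + 40803) = 8905/((-75 - 1680) + 40803) = 8905/(-1755 + 40803) = 8905/39048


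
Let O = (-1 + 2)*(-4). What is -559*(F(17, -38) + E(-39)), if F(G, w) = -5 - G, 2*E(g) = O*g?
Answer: -31304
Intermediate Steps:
O = -4 (O = 1*(-4) = -4)
E(g) = -2*g (E(g) = (-4*g)/2 = -2*g)
-559*(F(17, -38) + E(-39)) = -559*((-5 - 1*17) - 2*(-39)) = -559*((-5 - 17) + 78) = -559*(-22 + 78) = -559*56 = -31304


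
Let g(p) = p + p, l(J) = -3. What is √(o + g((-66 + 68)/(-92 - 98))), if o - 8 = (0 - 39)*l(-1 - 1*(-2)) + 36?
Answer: √1452835/95 ≈ 12.688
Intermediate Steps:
g(p) = 2*p
o = 161 (o = 8 + ((0 - 39)*(-3) + 36) = 8 + (-39*(-3) + 36) = 8 + (117 + 36) = 8 + 153 = 161)
√(o + g((-66 + 68)/(-92 - 98))) = √(161 + 2*((-66 + 68)/(-92 - 98))) = √(161 + 2*(2/(-190))) = √(161 + 2*(2*(-1/190))) = √(161 + 2*(-1/95)) = √(161 - 2/95) = √(15293/95) = √1452835/95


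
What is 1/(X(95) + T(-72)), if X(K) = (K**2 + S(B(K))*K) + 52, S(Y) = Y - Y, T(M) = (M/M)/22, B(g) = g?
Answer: 22/199695 ≈ 0.00011017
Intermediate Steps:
T(M) = 1/22 (T(M) = 1*(1/22) = 1/22)
S(Y) = 0
X(K) = 52 + K**2 (X(K) = (K**2 + 0*K) + 52 = (K**2 + 0) + 52 = K**2 + 52 = 52 + K**2)
1/(X(95) + T(-72)) = 1/((52 + 95**2) + 1/22) = 1/((52 + 9025) + 1/22) = 1/(9077 + 1/22) = 1/(199695/22) = 22/199695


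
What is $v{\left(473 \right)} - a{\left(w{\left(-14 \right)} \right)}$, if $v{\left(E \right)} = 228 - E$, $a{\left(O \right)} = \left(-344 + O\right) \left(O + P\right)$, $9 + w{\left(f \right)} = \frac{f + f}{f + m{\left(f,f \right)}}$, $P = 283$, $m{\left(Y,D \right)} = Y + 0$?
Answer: $96555$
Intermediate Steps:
$m{\left(Y,D \right)} = Y$
$w{\left(f \right)} = -8$ ($w{\left(f \right)} = -9 + \frac{f + f}{f + f} = -9 + \frac{2 f}{2 f} = -9 + 2 f \frac{1}{2 f} = -9 + 1 = -8$)
$a{\left(O \right)} = \left(-344 + O\right) \left(283 + O\right)$ ($a{\left(O \right)} = \left(-344 + O\right) \left(O + 283\right) = \left(-344 + O\right) \left(283 + O\right)$)
$v{\left(473 \right)} - a{\left(w{\left(-14 \right)} \right)} = \left(228 - 473\right) - \left(-97352 + \left(-8\right)^{2} - -488\right) = \left(228 - 473\right) - \left(-97352 + 64 + 488\right) = -245 - -96800 = -245 + 96800 = 96555$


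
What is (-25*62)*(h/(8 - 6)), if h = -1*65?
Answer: 50375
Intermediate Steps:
h = -65
(-25*62)*(h/(8 - 6)) = (-25*62)*(-65/(8 - 6)) = -(-100750)/2 = -1550*(-65/2) = 50375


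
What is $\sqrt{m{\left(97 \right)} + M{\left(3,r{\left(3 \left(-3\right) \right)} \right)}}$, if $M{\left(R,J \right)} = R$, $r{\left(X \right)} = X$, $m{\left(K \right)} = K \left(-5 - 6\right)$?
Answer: $2 i \sqrt{266} \approx 32.619 i$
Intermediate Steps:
$m{\left(K \right)} = - 11 K$ ($m{\left(K \right)} = K \left(-11\right) = - 11 K$)
$\sqrt{m{\left(97 \right)} + M{\left(3,r{\left(3 \left(-3\right) \right)} \right)}} = \sqrt{\left(-11\right) 97 + 3} = \sqrt{-1067 + 3} = \sqrt{-1064} = 2 i \sqrt{266}$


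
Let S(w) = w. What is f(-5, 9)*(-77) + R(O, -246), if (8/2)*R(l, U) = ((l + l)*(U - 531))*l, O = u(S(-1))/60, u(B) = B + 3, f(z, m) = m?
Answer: -416059/600 ≈ -693.43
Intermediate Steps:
u(B) = 3 + B
O = 1/30 (O = (3 - 1)/60 = 2*(1/60) = 1/30 ≈ 0.033333)
R(l, U) = l²*(-531 + U)/2 (R(l, U) = (((l + l)*(U - 531))*l)/4 = (((2*l)*(-531 + U))*l)/4 = ((2*l*(-531 + U))*l)/4 = (2*l²*(-531 + U))/4 = l²*(-531 + U)/2)
f(-5, 9)*(-77) + R(O, -246) = 9*(-77) + (1/30)²*(-531 - 246)/2 = -693 + (½)*(1/900)*(-777) = -693 - 259/600 = -416059/600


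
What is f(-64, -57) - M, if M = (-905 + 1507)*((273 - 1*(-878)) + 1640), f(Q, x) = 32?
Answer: -1680150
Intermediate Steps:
M = 1680182 (M = 602*((273 + 878) + 1640) = 602*(1151 + 1640) = 602*2791 = 1680182)
f(-64, -57) - M = 32 - 1*1680182 = 32 - 1680182 = -1680150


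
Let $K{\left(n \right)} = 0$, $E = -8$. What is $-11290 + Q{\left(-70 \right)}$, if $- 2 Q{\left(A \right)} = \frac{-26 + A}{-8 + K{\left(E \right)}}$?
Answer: $-11296$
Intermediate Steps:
$Q{\left(A \right)} = - \frac{13}{8} + \frac{A}{16}$ ($Q{\left(A \right)} = - \frac{\left(-26 + A\right) \frac{1}{-8 + 0}}{2} = - \frac{\left(-26 + A\right) \frac{1}{-8}}{2} = - \frac{\left(-26 + A\right) \left(- \frac{1}{8}\right)}{2} = - \frac{\frac{13}{4} - \frac{A}{8}}{2} = - \frac{13}{8} + \frac{A}{16}$)
$-11290 + Q{\left(-70 \right)} = -11290 + \left(- \frac{13}{8} + \frac{1}{16} \left(-70\right)\right) = -11290 - 6 = -11296$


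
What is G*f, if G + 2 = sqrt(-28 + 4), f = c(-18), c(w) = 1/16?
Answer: -1/8 + I*sqrt(6)/8 ≈ -0.125 + 0.30619*I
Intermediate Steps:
c(w) = 1/16
f = 1/16 ≈ 0.062500
G = -2 + 2*I*sqrt(6) (G = -2 + sqrt(-28 + 4) = -2 + sqrt(-24) = -2 + 2*I*sqrt(6) ≈ -2.0 + 4.899*I)
G*f = (-2 + 2*I*sqrt(6))*(1/16) = -1/8 + I*sqrt(6)/8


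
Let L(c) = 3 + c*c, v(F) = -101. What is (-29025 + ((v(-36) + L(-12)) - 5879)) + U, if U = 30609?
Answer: -4249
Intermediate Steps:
L(c) = 3 + c²
(-29025 + ((v(-36) + L(-12)) - 5879)) + U = (-29025 + ((-101 + (3 + (-12)²)) - 5879)) + 30609 = (-29025 + ((-101 + (3 + 144)) - 5879)) + 30609 = (-29025 + ((-101 + 147) - 5879)) + 30609 = (-29025 + (46 - 5879)) + 30609 = (-29025 - 5833) + 30609 = -34858 + 30609 = -4249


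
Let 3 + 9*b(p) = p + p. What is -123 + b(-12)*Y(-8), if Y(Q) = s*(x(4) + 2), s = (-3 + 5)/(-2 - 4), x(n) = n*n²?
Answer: -57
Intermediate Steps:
b(p) = -⅓ + 2*p/9 (b(p) = -⅓ + (p + p)/9 = -⅓ + (2*p)/9 = -⅓ + 2*p/9)
x(n) = n³
s = -⅓ (s = 2/(-6) = 2*(-⅙) = -⅓ ≈ -0.33333)
Y(Q) = -22 (Y(Q) = -(4³ + 2)/3 = -(64 + 2)/3 = -⅓*66 = -22)
-123 + b(-12)*Y(-8) = -123 + (-⅓ + (2/9)*(-12))*(-22) = -123 + (-⅓ - 8/3)*(-22) = -123 - 3*(-22) = -123 + 66 = -57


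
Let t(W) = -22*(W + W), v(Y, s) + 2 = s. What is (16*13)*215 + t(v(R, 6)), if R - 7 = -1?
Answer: 44544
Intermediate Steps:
R = 6 (R = 7 - 1 = 6)
v(Y, s) = -2 + s
t(W) = -44*W
(16*13)*215 + t(v(R, 6)) = (16*13)*215 - 44*(-2 + 6) = 208*215 - 44*4 = 44720 - 176 = 44544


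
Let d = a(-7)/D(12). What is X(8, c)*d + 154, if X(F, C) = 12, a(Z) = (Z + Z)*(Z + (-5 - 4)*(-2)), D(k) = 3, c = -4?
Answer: -462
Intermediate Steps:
a(Z) = 2*Z*(18 + Z) (a(Z) = (2*Z)*(Z - 9*(-2)) = (2*Z)*(Z + 18) = (2*Z)*(18 + Z) = 2*Z*(18 + Z))
d = -154/3 (d = (2*(-7)*(18 - 7))/3 = (2*(-7)*11)*(1/3) = -154*1/3 = -154/3 ≈ -51.333)
X(8, c)*d + 154 = 12*(-154/3) + 154 = -616 + 154 = -462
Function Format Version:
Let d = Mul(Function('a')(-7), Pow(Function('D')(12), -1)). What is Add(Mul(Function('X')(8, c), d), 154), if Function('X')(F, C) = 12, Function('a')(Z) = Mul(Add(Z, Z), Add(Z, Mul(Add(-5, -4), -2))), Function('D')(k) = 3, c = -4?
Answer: -462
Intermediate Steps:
Function('a')(Z) = Mul(2, Z, Add(18, Z)) (Function('a')(Z) = Mul(Mul(2, Z), Add(Z, Mul(-9, -2))) = Mul(Mul(2, Z), Add(Z, 18)) = Mul(Mul(2, Z), Add(18, Z)) = Mul(2, Z, Add(18, Z)))
d = Rational(-154, 3) (d = Mul(Mul(2, -7, Add(18, -7)), Pow(3, -1)) = Mul(Mul(2, -7, 11), Rational(1, 3)) = Mul(-154, Rational(1, 3)) = Rational(-154, 3) ≈ -51.333)
Add(Mul(Function('X')(8, c), d), 154) = Add(Mul(12, Rational(-154, 3)), 154) = Add(-616, 154) = -462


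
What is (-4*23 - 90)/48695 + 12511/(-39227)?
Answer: -616362459/1910158765 ≈ -0.32268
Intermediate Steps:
(-4*23 - 90)/48695 + 12511/(-39227) = (-92 - 90)*(1/48695) + 12511*(-1/39227) = -182*1/48695 - 12511/39227 = -182/48695 - 12511/39227 = -616362459/1910158765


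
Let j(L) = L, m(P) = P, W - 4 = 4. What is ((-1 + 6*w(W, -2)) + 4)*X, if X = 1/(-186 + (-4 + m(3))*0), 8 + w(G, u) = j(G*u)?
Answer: 47/62 ≈ 0.75806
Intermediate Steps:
W = 8 (W = 4 + 4 = 8)
w(G, u) = -8 + G*u
X = -1/186 (X = 1/(-186 + (-4 + 3)*0) = 1/(-186 - 1*0) = 1/(-186 + 0) = 1/(-186) = -1/186 ≈ -0.0053763)
((-1 + 6*w(W, -2)) + 4)*X = ((-1 + 6*(-8 + 8*(-2))) + 4)*(-1/186) = ((-1 + 6*(-8 - 16)) + 4)*(-1/186) = ((-1 + 6*(-24)) + 4)*(-1/186) = ((-1 - 144) + 4)*(-1/186) = (-145 + 4)*(-1/186) = -141*(-1/186) = 47/62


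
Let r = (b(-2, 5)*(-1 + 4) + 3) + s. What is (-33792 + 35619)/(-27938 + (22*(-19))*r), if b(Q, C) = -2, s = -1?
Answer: -1827/26266 ≈ -0.069558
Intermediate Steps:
r = -4 (r = (-2*(-1 + 4) + 3) - 1 = (-2*3 + 3) - 1 = (-6 + 3) - 1 = -3 - 1 = -4)
(-33792 + 35619)/(-27938 + (22*(-19))*r) = (-33792 + 35619)/(-27938 + (22*(-19))*(-4)) = 1827/(-27938 - 418*(-4)) = 1827/(-27938 + 1672) = 1827/(-26266) = 1827*(-1/26266) = -1827/26266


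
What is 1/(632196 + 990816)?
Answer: 1/1623012 ≈ 6.1614e-7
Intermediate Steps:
1/(632196 + 990816) = 1/1623012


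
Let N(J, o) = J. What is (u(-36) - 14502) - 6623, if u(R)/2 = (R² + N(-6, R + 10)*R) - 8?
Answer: -18117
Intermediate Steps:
u(R) = -16 - 12*R + 2*R² (u(R) = 2*((R² - 6*R) - 8) = 2*(-8 + R² - 6*R) = -16 - 12*R + 2*R²)
(u(-36) - 14502) - 6623 = ((-16 - 12*(-36) + 2*(-36)²) - 14502) - 6623 = ((-16 + 432 + 2*1296) - 14502) - 6623 = ((-16 + 432 + 2592) - 14502) - 6623 = (3008 - 14502) - 6623 = -11494 - 6623 = -18117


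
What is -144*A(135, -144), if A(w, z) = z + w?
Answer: 1296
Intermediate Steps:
A(w, z) = w + z
-144*A(135, -144) = -144*(135 - 144) = -144*(-9) = 1296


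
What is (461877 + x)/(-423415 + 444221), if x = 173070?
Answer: 634947/20806 ≈ 30.517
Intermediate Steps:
(461877 + x)/(-423415 + 444221) = (461877 + 173070)/(-423415 + 444221) = 634947/20806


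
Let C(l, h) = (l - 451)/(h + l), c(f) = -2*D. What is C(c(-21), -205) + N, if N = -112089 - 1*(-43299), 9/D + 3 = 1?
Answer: -6741199/98 ≈ -68788.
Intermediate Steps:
D = -9/2 (D = 9/(-3 + 1) = 9/(-2) = 9*(-½) = -9/2 ≈ -4.5000)
c(f) = 9 (c(f) = -2*(-9/2) = 9)
C(l, h) = (-451 + l)/(h + l)
N = -68790 (N = -112089 + 43299 = -68790)
C(c(-21), -205) + N = (-451 + 9)/(-205 + 9) - 68790 = -442/(-196) - 68790 = -1/196*(-442) - 68790 = 221/98 - 68790 = -6741199/98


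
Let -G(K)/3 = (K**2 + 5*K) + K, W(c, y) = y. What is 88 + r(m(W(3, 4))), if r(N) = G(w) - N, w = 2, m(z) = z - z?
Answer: 40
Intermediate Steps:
m(z) = 0
G(K) = -18*K - 3*K**2 (G(K) = -3*((K**2 + 5*K) + K) = -3*(K**2 + 6*K) = -18*K - 3*K**2)
r(N) = -48 - N (r(N) = -3*2*(6 + 2) - N = -3*2*8 - N = -48 - N)
88 + r(m(W(3, 4))) = 88 + (-48 - 1*0) = 88 + (-48 + 0) = 88 - 48 = 40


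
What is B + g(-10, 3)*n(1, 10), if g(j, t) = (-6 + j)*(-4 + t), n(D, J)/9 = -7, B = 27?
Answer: -981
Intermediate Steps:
n(D, J) = -63 (n(D, J) = 9*(-7) = -63)
B + g(-10, 3)*n(1, 10) = 27 + (24 - 6*3 - 4*(-10) - 10*3)*(-63) = 27 + (24 - 18 + 40 - 30)*(-63) = 27 + 16*(-63) = 27 - 1008 = -981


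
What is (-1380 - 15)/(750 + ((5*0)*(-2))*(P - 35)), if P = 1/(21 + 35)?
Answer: -93/50 ≈ -1.8600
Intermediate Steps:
P = 1/56 ≈ 0.017857
(-1380 - 15)/(750 + ((5*0)*(-2))*(P - 35)) = (-1380 - 15)/(750 + ((5*0)*(-2))*(1/56 - 35)) = -1395/(750 + (0*(-2))*(-1959/56)) = -1395/(750 + 0*(-1959/56)) = -1395/(750 + 0) = -1395/750 = -1395*1/750 = -93/50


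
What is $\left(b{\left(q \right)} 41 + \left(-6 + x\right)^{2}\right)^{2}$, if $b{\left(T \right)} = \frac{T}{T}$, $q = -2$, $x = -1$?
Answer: $8100$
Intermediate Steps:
$b{\left(T \right)} = 1$
$\left(b{\left(q \right)} 41 + \left(-6 + x\right)^{2}\right)^{2} = \left(1 \cdot 41 + \left(-6 - 1\right)^{2}\right)^{2} = \left(41 + \left(-7\right)^{2}\right)^{2} = \left(41 + 49\right)^{2} = 90^{2} = 8100$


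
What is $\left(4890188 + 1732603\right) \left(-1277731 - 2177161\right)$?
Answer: $-22881027643572$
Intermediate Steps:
$\left(4890188 + 1732603\right) \left(-1277731 - 2177161\right) = 6622791 \left(-3454892\right) = -22881027643572$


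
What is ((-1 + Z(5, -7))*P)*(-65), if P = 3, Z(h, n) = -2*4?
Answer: 1755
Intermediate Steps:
Z(h, n) = -8
((-1 + Z(5, -7))*P)*(-65) = ((-1 - 8)*3)*(-65) = -9*3*(-65) = -27*(-65) = 1755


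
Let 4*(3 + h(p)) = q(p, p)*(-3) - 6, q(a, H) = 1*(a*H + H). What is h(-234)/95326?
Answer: -20448/47663 ≈ -0.42901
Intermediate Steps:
q(a, H) = H + H*a (q(a, H) = 1*(H*a + H) = 1*(H + H*a) = H + H*a)
h(p) = -9/2 - 3*p*(1 + p)/4 (h(p) = -3 + ((p*(1 + p))*(-3) - 6)/4 = -3 + (-3*p*(1 + p) - 6)/4 = -3 + (-6 - 3*p*(1 + p))/4 = -3 + (-3/2 - 3*p*(1 + p)/4) = -9/2 - 3*p*(1 + p)/4)
h(-234)/95326 = (-9/2 - ¾*(-234)*(1 - 234))/95326 = (-9/2 - ¾*(-234)*(-233))*(1/95326) = (-9/2 - 81783/2)*(1/95326) = -40896*1/95326 = -20448/47663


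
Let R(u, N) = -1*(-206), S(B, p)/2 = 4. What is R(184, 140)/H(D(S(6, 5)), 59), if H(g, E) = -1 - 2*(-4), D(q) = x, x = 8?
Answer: 206/7 ≈ 29.429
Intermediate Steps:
S(B, p) = 8 (S(B, p) = 2*4 = 8)
R(u, N) = 206
D(q) = 8
H(g, E) = 7 (H(g, E) = -1 + 8 = 7)
R(184, 140)/H(D(S(6, 5)), 59) = 206/7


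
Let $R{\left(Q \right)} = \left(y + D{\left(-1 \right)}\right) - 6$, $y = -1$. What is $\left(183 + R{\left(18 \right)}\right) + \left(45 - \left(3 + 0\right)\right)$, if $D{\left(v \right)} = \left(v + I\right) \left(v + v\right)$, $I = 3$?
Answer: $214$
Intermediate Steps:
$D{\left(v \right)} = 2 v \left(3 + v\right)$ ($D{\left(v \right)} = \left(v + 3\right) \left(v + v\right) = \left(3 + v\right) 2 v = 2 v \left(3 + v\right)$)
$R{\left(Q \right)} = -11$ ($R{\left(Q \right)} = \left(-1 + 2 \left(-1\right) \left(3 - 1\right)\right) - 6 = \left(-1 + 2 \left(-1\right) 2\right) - 6 = \left(-1 - 4\right) - 6 = -5 - 6 = -11$)
$\left(183 + R{\left(18 \right)}\right) + \left(45 - \left(3 + 0\right)\right) = \left(183 - 11\right) + \left(45 - \left(3 + 0\right)\right) = 172 + \left(45 - 3\right) = 172 + 42 = 214$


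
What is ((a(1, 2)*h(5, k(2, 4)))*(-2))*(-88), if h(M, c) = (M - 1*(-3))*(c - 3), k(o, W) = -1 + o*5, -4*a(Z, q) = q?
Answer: -4224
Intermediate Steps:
a(Z, q) = -q/4
k(o, W) = -1 + 5*o
h(M, c) = (-3 + c)*(3 + M) (h(M, c) = (M + 3)*(-3 + c) = (3 + M)*(-3 + c) = (-3 + c)*(3 + M))
((a(1, 2)*h(5, k(2, 4)))*(-2))*(-88) = (((-¼*2)*(-9 - 3*5 + 3*(-1 + 5*2) + 5*(-1 + 5*2)))*(-2))*(-88) = (-(-9 - 15 + 3*(-1 + 10) + 5*(-1 + 10))/2*(-2))*(-88) = (-(-9 - 15 + 3*9 + 5*9)/2*(-2))*(-88) = (-(-9 - 15 + 27 + 45)/2*(-2))*(-88) = (-½*48*(-2))*(-88) = -24*(-2)*(-88) = 48*(-88) = -4224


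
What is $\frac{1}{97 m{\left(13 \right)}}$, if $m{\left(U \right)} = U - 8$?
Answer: $\frac{1}{485} \approx 0.0020619$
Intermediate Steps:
$m{\left(U \right)} = -8 + U$
$\frac{1}{97 m{\left(13 \right)}} = \frac{1}{97 \left(-8 + 13\right)} = \frac{1}{97 \cdot 5} = \frac{1}{485}$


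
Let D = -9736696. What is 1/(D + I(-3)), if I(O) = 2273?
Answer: -1/9734423 ≈ -1.0273e-7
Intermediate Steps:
1/(D + I(-3)) = 1/(-9736696 + 2273) = 1/(-9734423) = -1/9734423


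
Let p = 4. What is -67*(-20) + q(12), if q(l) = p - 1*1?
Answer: 1343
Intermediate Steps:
q(l) = 3 (q(l) = 4 - 1*1 = 4 - 1 = 3)
-67*(-20) + q(12) = -67*(-20) + 3 = 1340 + 3 = 1343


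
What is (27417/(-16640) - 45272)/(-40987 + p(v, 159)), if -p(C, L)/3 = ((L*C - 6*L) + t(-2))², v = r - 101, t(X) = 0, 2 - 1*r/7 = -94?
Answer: 57950269/30990109007360 ≈ 1.8700e-6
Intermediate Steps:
r = 672 (r = 14 - 7*(-94) = 14 + 658 = 672)
v = 571 (v = 672 - 101 = 571)
p(C, L) = -3*(-6*L + C*L)² (p(C, L) = -3*((L*C - 6*L) + 0)² = -3*((C*L - 6*L) + 0)² = -3*((-6*L + C*L) + 0)² = -3*(-6*L + C*L)²)
(27417/(-16640) - 45272)/(-40987 + p(v, 159)) = (27417/(-16640) - 45272)/(-40987 - 3*159²*(-6 + 571)²) = (27417*(-1/16640) - 45272)/(-40987 - 3*25281*565²) = (-2109/1280 - 45272)/(-40987 - 3*25281*319225) = -57950269/(1280*(-40987 - 24210981675)) = -57950269/1280/(-24211022662) = -57950269/1280*(-1/24211022662) = 57950269/30990109007360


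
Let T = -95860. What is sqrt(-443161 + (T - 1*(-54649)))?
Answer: 2*I*sqrt(121093) ≈ 695.97*I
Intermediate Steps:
sqrt(-443161 + (T - 1*(-54649))) = sqrt(-443161 + (-95860 - 1*(-54649))) = sqrt(-443161 + (-95860 + 54649)) = sqrt(-443161 - 41211) = sqrt(-484372) = 2*I*sqrt(121093)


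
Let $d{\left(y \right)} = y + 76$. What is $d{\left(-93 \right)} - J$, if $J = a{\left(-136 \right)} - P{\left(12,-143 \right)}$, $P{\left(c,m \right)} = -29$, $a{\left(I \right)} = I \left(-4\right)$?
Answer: $-590$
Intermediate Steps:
$a{\left(I \right)} = - 4 I$
$d{\left(y \right)} = 76 + y$
$J = 573$ ($J = \left(-4\right) \left(-136\right) - -29 = 544 + 29 = 573$)
$d{\left(-93 \right)} - J = \left(76 - 93\right) - 573 = -17 - 573 = -590$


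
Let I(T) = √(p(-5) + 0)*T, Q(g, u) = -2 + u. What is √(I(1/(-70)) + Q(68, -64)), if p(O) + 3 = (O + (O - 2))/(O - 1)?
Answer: √(-323400 - 70*I)/70 ≈ 0.00087923 - 8.124*I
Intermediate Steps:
p(O) = -3 + (-2 + 2*O)/(-1 + O) (p(O) = -3 + (O + (O - 2))/(O - 1) = -3 + (O + (-2 + O))/(-1 + O) = -3 + (-2 + 2*O)/(-1 + O))
I(T) = I*T (I(T) = √(-1 + 0)*T = √(-1)*T = I*T)
√(I(1/(-70)) + Q(68, -64)) = √(I/(-70) + (-2 - 64)) = √(I*(-1/70) - 66) = √(-I/70 - 66) = √(-66 - I/70)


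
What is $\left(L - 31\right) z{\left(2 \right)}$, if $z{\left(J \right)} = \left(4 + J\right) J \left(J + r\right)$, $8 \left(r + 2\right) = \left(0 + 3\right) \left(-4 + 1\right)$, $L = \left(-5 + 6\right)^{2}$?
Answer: $405$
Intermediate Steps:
$L = 1$ ($L = 1^{2} = 1$)
$r = - \frac{25}{8}$ ($r = -2 + \frac{\left(0 + 3\right) \left(-4 + 1\right)}{8} = -2 + \frac{3 \left(-3\right)}{8} = -2 + \frac{1}{8} \left(-9\right) = -2 - \frac{9}{8} = - \frac{25}{8} \approx -3.125$)
$z{\left(J \right)} = J \left(4 + J\right) \left(- \frac{25}{8} + J\right)$ ($z{\left(J \right)} = \left(4 + J\right) J \left(J - \frac{25}{8}\right) = J \left(4 + J\right) \left(- \frac{25}{8} + J\right)$)
$\left(L - 31\right) z{\left(2 \right)} = \left(1 - 31\right) \frac{1}{8} \cdot 2 \left(-100 + 7 \cdot 2 + 8 \cdot 2^{2}\right) = - 30 \cdot \frac{1}{8} \cdot 2 \left(-100 + 14 + 8 \cdot 4\right) = - 30 \cdot \frac{1}{8} \cdot 2 \left(-100 + 14 + 32\right) = - 30 \cdot \frac{1}{8} \cdot 2 \left(-54\right) = \left(-30\right) \left(- \frac{27}{2}\right) = 405$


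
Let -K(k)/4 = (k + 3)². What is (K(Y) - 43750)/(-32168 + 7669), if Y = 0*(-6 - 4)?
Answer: 43786/24499 ≈ 1.7873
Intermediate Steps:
Y = 0 (Y = 0*(-10) = 0)
K(k) = -4*(3 + k)² (K(k) = -4*(k + 3)² = -4*(3 + k)²)
(K(Y) - 43750)/(-32168 + 7669) = (-4*(3 + 0)² - 43750)/(-32168 + 7669) = (-4*3² - 43750)/(-24499) = (-4*9 - 43750)*(-1/24499) = (-36 - 43750)*(-1/24499) = -43786*(-1/24499) = 43786/24499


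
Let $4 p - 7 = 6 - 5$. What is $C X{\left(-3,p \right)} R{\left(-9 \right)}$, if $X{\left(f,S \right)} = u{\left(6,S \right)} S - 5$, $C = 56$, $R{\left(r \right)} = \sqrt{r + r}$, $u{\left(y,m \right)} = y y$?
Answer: $11256 i \sqrt{2} \approx 15918.0 i$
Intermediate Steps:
$u{\left(y,m \right)} = y^{2}$
$p = 2$ ($p = \frac{7}{4} + \frac{6 - 5}{4} = \frac{7}{4} + \frac{1}{4} \cdot 1 = \frac{7}{4} + \frac{1}{4} = 2$)
$R{\left(r \right)} = \sqrt{2} \sqrt{r}$ ($R{\left(r \right)} = \sqrt{2 r} = \sqrt{2} \sqrt{r}$)
$X{\left(f,S \right)} = -5 + 36 S$ ($X{\left(f,S \right)} = 6^{2} S - 5 = 36 S - 5 = -5 + 36 S$)
$C X{\left(-3,p \right)} R{\left(-9 \right)} = 56 \left(-5 + 36 \cdot 2\right) \sqrt{2} \sqrt{-9} = 56 \left(-5 + 72\right) \sqrt{2} \cdot 3 i = 56 \cdot 67 \cdot 3 i \sqrt{2} = 3752 \cdot 3 i \sqrt{2} = 11256 i \sqrt{2}$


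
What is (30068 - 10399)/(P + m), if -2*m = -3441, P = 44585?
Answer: 39338/92611 ≈ 0.42477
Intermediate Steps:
m = 3441/2 (m = -½*(-3441) = 3441/2 ≈ 1720.5)
(30068 - 10399)/(P + m) = (30068 - 10399)/(44585 + 3441/2) = 19669/(92611/2) = 19669*(2/92611) = 39338/92611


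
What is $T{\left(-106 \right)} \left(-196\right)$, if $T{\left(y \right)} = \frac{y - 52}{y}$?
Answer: $- \frac{15484}{53} \approx -292.15$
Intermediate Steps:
$T{\left(y \right)} = \frac{-52 + y}{y}$
$T{\left(-106 \right)} \left(-196\right) = \frac{-52 - 106}{-106} \left(-196\right) = \left(- \frac{1}{106}\right) \left(-158\right) \left(-196\right) = \frac{79}{53} \left(-196\right) = - \frac{15484}{53}$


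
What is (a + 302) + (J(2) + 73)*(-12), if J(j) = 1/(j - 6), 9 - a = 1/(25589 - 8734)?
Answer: -9472511/16855 ≈ -562.00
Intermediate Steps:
a = 151694/16855 (a = 9 - 1/(25589 - 8734) = 9 - 1/16855 = 151694/16855 ≈ 8.9999)
J(j) = 1/(-6 + j)
(a + 302) + (J(2) + 73)*(-12) = (151694/16855 + 302) + (1/(-6 + 2) + 73)*(-12) = 5241904/16855 + (1/(-4) + 73)*(-12) = 5241904/16855 + (-¼ + 73)*(-12) = 5241904/16855 + (291/4)*(-12) = 5241904/16855 - 873 = -9472511/16855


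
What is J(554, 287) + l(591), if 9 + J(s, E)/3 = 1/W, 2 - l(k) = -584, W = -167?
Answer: 93350/167 ≈ 558.98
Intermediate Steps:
l(k) = 586 (l(k) = 2 - 1*(-584) = 2 + 584 = 586)
J(s, E) = -4512/167 (J(s, E) = -27 + 3/(-167) = -27 + 3*(-1/167) = -27 - 3/167 = -4512/167)
J(554, 287) + l(591) = -4512/167 + 586 = 93350/167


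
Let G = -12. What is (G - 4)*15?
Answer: -240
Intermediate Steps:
(G - 4)*15 = (-12 - 4)*15 = -16*15 = -240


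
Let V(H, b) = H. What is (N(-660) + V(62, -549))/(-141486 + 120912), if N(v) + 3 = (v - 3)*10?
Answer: 6571/20574 ≈ 0.31938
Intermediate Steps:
N(v) = -33 + 10*v (N(v) = -3 + (v - 3)*10 = -3 + (-3 + v)*10 = -3 + (-30 + 10*v) = -33 + 10*v)
(N(-660) + V(62, -549))/(-141486 + 120912) = ((-33 + 10*(-660)) + 62)/(-141486 + 120912) = ((-33 - 6600) + 62)/(-20574) = (-6633 + 62)*(-1/20574) = -6571*(-1/20574) = 6571/20574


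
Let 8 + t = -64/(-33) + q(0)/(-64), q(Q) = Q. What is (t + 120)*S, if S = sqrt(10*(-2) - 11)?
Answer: 3760*I*sqrt(31)/33 ≈ 634.39*I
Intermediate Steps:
S = I*sqrt(31) (S = sqrt(-20 - 11) = sqrt(-31) = I*sqrt(31) ≈ 5.5678*I)
t = -200/33 (t = -8 + (-64/(-33) + 0/(-64)) = -8 + (-64*(-1/33) + 0*(-1/64)) = -8 + (64/33 + 0) = -8 + 64/33 = -200/33 ≈ -6.0606)
(t + 120)*S = (-200/33 + 120)*(I*sqrt(31)) = 3760*(I*sqrt(31))/33 = 3760*I*sqrt(31)/33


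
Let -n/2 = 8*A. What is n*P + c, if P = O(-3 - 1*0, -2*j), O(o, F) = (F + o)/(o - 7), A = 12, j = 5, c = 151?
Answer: -493/5 ≈ -98.600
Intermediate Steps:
O(o, F) = (F + o)/(-7 + o)
P = 13/10 (P = (-2*5 + (-3 - 1*0))/(-7 + (-3 - 1*0)) = (-10 + (-3 + 0))/(-7 + (-3 + 0)) = (-10 - 3)/(-7 - 3) = -13/(-10) = -⅒*(-13) = 13/10 ≈ 1.3000)
n = -192 (n = -16*12 = -2*96 = -192)
n*P + c = -192*13/10 + 151 = -1248/5 + 151 = -493/5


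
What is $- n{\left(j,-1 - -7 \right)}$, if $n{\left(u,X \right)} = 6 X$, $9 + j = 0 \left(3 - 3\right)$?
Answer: $-36$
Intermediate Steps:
$j = -9$ ($j = -9 + 0 \left(3 - 3\right) = -9 + 0 \cdot 0 = -9 + 0 = -9$)
$- n{\left(j,-1 - -7 \right)} = - 6 \left(-1 - -7\right) = - 6 \left(-1 + 7\right) = - 6 \cdot 6 = \left(-1\right) 36 = -36$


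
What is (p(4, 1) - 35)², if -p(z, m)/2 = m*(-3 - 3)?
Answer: 529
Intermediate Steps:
p(z, m) = 12*m (p(z, m) = -2*m*(-3 - 3) = -2*m*(-6) = -(-12)*m = 12*m)
(p(4, 1) - 35)² = (12*1 - 35)² = (12 - 35)² = (-23)² = 529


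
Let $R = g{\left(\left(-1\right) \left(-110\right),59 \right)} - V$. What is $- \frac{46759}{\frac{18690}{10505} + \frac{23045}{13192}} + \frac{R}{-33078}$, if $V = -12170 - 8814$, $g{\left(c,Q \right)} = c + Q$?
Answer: $- \frac{14290283357798019}{1077562611266} \approx -13262.0$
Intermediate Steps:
$g{\left(c,Q \right)} = Q + c$
$V = -20984$
$R = 21153$ ($R = \left(59 - -110\right) - -20984 = \left(59 + 110\right) + 20984 = 169 + 20984 = 21153$)
$- \frac{46759}{\frac{18690}{10505} + \frac{23045}{13192}} + \frac{R}{-33078} = - \frac{46759}{\frac{18690}{10505} + \frac{23045}{13192}} + \frac{21153}{-33078} = - \frac{46759}{18690 \cdot \frac{1}{10505} + 23045 \cdot \frac{1}{13192}} + 21153 \left(- \frac{1}{33078}\right) = - \frac{46759}{\frac{3738}{2101} + \frac{23045}{13192}} - \frac{7051}{11026} = - \frac{46759}{\frac{97729241}{27716392}} - \frac{7051}{11026} = \left(-46759\right) \frac{27716392}{97729241} - \frac{7051}{11026} = - \frac{1295990773528}{97729241} - \frac{7051}{11026} = - \frac{14290283357798019}{1077562611266}$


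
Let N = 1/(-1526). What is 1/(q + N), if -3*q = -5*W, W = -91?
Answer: -4578/694333 ≈ -0.0065934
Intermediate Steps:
N = -1/1526 ≈ -0.00065531
q = -455/3 (q = -(-5)*(-91)/3 = -⅓*455 = -455/3 ≈ -151.67)
1/(q + N) = 1/(-455/3 - 1/1526) = 1/(-694333/4578) = -4578/694333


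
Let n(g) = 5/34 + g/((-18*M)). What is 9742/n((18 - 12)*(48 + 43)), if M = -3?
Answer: 2981052/3139 ≈ 949.68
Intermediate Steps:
n(g) = 5/34 + g/54 (n(g) = 5/34 + g/((-18*(-3))) = 5*(1/34) + g/54 = 5/34 + g*(1/54) = 5/34 + g/54)
9742/n((18 - 12)*(48 + 43)) = 9742/(5/34 + ((18 - 12)*(48 + 43))/54) = 9742/(5/34 + (6*91)/54) = 9742/(5/34 + (1/54)*546) = 9742/(5/34 + 91/9) = 9742/(3139/306) = 9742*(306/3139) = 2981052/3139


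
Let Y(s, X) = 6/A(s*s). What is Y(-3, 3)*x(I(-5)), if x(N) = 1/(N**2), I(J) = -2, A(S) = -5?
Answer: -3/10 ≈ -0.30000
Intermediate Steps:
Y(s, X) = -6/5 (Y(s, X) = 6/(-5) = 6*(-1/5) = -6/5)
x(N) = N**(-2)
Y(-3, 3)*x(I(-5)) = -6/5/(-2)**2 = -6/5*1/4 = -3/10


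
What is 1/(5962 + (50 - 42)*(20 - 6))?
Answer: 1/6074 ≈ 0.00016464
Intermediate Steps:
1/(5962 + (50 - 42)*(20 - 6)) = 1/(5962 + 8*(20 - 1*6)) = 1/(5962 + 8*(20 - 6)) = 1/(5962 + 8*14) = 1/(5962 + 112) = 1/6074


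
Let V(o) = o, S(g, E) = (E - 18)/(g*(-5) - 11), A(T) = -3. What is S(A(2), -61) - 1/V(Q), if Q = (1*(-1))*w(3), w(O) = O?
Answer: -233/12 ≈ -19.417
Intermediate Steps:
S(g, E) = (-18 + E)/(-11 - 5*g) (S(g, E) = (-18 + E)/(-5*g - 11) = (-18 + E)/(-11 - 5*g))
Q = -3 (Q = (1*(-1))*3 = -1*3 = -3)
S(A(2), -61) - 1/V(Q) = (18 - 1*(-61))/(11 + 5*(-3)) - 1/(-3) = (18 + 61)/(11 - 15) - 1*(-⅓) = 79/(-4) + ⅓ = -¼*79 + ⅓ = -79/4 + ⅓ = -233/12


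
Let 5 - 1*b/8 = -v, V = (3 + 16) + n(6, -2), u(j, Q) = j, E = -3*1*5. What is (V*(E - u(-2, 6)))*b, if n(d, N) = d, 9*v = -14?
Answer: -80600/9 ≈ -8955.6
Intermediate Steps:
v = -14/9 (v = (⅑)*(-14) = -14/9 ≈ -1.5556)
E = -15 (E = -3*5 = -15)
V = 25 (V = (3 + 16) + 6 = 19 + 6 = 25)
b = 248/9 (b = 40 - (-8)*(-14)/9 = 40 - 8*14/9 = 40 - 112/9 = 248/9 ≈ 27.556)
(V*(E - u(-2, 6)))*b = (25*(-15 - 1*(-2)))*(248/9) = (25*(-15 + 2))*(248/9) = (25*(-13))*(248/9) = -325*248/9 = -80600/9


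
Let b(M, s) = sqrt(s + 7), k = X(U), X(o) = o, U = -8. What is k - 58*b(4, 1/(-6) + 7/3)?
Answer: -8 - 29*sqrt(330)/3 ≈ -183.60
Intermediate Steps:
k = -8
b(M, s) = sqrt(7 + s)
k - 58*b(4, 1/(-6) + 7/3) = -8 - 58*sqrt(7 + (1/(-6) + 7/3)) = -8 - 58*sqrt(7 + (1*(-1/6) + 7*(1/3))) = -8 - 58*sqrt(7 + (-1/6 + 7/3)) = -8 - 58*sqrt(7 + 13/6) = -8 - 29*sqrt(330)/3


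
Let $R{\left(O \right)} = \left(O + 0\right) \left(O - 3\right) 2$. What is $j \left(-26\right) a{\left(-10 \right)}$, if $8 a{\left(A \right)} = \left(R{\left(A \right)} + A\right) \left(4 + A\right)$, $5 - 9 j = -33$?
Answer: $\frac{61750}{3} \approx 20583.0$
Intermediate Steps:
$R{\left(O \right)} = 2 O \left(-3 + O\right)$ ($R{\left(O \right)} = O \left(-3 + O\right) 2 = 2 O \left(-3 + O\right)$)
$j = \frac{38}{9}$ ($j = \frac{5}{9} - - \frac{11}{3} = \frac{5}{9} + \frac{11}{3} = \frac{38}{9} \approx 4.2222$)
$a{\left(A \right)} = \frac{\left(4 + A\right) \left(A + 2 A \left(-3 + A\right)\right)}{8}$ ($a{\left(A \right)} = \frac{\left(2 A \left(-3 + A\right) + A\right) \left(4 + A\right)}{8} = \frac{\left(A + 2 A \left(-3 + A\right)\right) \left(4 + A\right)}{8} = \frac{\left(4 + A\right) \left(A + 2 A \left(-3 + A\right)\right)}{8}$)
$j \left(-26\right) a{\left(-10 \right)} = \frac{38}{9} \left(-26\right) \frac{1}{8} \left(-10\right) \left(-20 + 2 \left(-10\right)^{2} + 3 \left(-10\right)\right) = - \frac{988 \cdot \frac{1}{8} \left(-10\right) \left(-20 + 2 \cdot 100 - 30\right)}{9} = - \frac{988 \cdot \frac{1}{8} \left(-10\right) \left(-20 + 200 - 30\right)}{9} = - \frac{988 \cdot \frac{1}{8} \left(-10\right) 150}{9} = \left(- \frac{988}{9}\right) \left(- \frac{375}{2}\right) = \frac{61750}{3}$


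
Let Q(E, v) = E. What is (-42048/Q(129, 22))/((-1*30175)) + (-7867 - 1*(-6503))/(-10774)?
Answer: 960416242/6989767175 ≈ 0.13740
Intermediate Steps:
(-42048/Q(129, 22))/((-1*30175)) + (-7867 - 1*(-6503))/(-10774) = (-42048/129)/((-1*30175)) + (-7867 - 1*(-6503))/(-10774) = -42048*1/129/(-30175) + (-7867 + 6503)*(-1/10774) = -14016/43*(-1/30175) - 1364*(-1/10774) = 14016/1297525 + 682/5387 = 960416242/6989767175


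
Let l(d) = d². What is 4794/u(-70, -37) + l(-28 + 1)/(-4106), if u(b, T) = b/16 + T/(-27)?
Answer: -4252252545/2664794 ≈ -1595.7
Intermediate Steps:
u(b, T) = -T/27 + b/16 (u(b, T) = b*(1/16) + T*(-1/27) = b/16 - T/27 = -T/27 + b/16)
4794/u(-70, -37) + l(-28 + 1)/(-4106) = 4794/(-1/27*(-37) + (1/16)*(-70)) + (-28 + 1)²/(-4106) = 4794/(37/27 - 35/8) + (-27)²*(-1/4106) = 4794/(-649/216) + 729*(-1/4106) = 4794*(-216/649) - 729/4106 = -1035504/649 - 729/4106 = -4252252545/2664794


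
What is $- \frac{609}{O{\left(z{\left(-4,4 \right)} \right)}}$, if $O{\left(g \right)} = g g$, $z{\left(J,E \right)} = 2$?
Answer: $- \frac{609}{4} \approx -152.25$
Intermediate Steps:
$O{\left(g \right)} = g^{2}$
$- \frac{609}{O{\left(z{\left(-4,4 \right)} \right)}} = - \frac{609}{2^{2}} = - \frac{609}{4}$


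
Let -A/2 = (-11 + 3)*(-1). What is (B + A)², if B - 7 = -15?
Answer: 576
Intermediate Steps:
B = -8 (B = 7 - 15 = -8)
A = -16 (A = -2*(-11 + 3)*(-1) = -(-16)*(-1) = -2*8 = -16)
(B + A)² = (-8 - 16)² = (-24)² = 576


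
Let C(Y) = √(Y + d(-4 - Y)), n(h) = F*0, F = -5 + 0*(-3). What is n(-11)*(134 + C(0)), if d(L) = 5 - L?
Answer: 0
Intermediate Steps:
F = -5 (F = -5 + 0 = -5)
n(h) = 0 (n(h) = -5*0 = 0)
C(Y) = √(9 + 2*Y) (C(Y) = √(Y + (5 - (-4 - Y))) = √(Y + (5 + (4 + Y))) = √(Y + (9 + Y)) = √(9 + 2*Y))
n(-11)*(134 + C(0)) = 0*(134 + √(9 + 2*0)) = 0*(134 + √(9 + 0)) = 0*(134 + √9) = 0*(134 + 3) = 0*137 = 0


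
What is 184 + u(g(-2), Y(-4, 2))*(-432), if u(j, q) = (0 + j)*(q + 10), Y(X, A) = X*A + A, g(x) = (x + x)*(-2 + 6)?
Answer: 27832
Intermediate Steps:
g(x) = 8*x (g(x) = (2*x)*4 = 8*x)
Y(X, A) = A + A*X (Y(X, A) = A*X + A = A + A*X)
u(j, q) = j*(10 + q)
184 + u(g(-2), Y(-4, 2))*(-432) = 184 + ((8*(-2))*(10 + 2*(1 - 4)))*(-432) = 184 - 16*(10 + 2*(-3))*(-432) = 184 - 16*(10 - 6)*(-432) = 184 - 16*4*(-432) = 184 - 64*(-432) = 184 + 27648 = 27832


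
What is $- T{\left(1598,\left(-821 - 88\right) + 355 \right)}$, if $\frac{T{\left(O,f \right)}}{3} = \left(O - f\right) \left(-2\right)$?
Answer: $12912$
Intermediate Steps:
$T{\left(O,f \right)} = - 6 O + 6 f$ ($T{\left(O,f \right)} = 3 \left(O - f\right) \left(-2\right) = 3 \left(- 2 O + 2 f\right) = - 6 O + 6 f$)
$- T{\left(1598,\left(-821 - 88\right) + 355 \right)} = - (\left(-6\right) 1598 + 6 \left(\left(-821 - 88\right) + 355\right)) = - (-9588 + 6 \left(-909 + 355\right)) = - (-9588 + 6 \left(-554\right)) = - (-9588 - 3324) = \left(-1\right) \left(-12912\right) = 12912$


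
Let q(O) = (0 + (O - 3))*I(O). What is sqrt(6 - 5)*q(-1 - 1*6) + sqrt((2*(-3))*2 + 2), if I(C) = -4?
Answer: 40 + I*sqrt(10) ≈ 40.0 + 3.1623*I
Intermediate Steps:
q(O) = 12 - 4*O (q(O) = (0 + (O - 3))*(-4) = (0 + (-3 + O))*(-4) = (-3 + O)*(-4) = 12 - 4*O)
sqrt(6 - 5)*q(-1 - 1*6) + sqrt((2*(-3))*2 + 2) = sqrt(6 - 5)*(12 - 4*(-1 - 1*6)) + sqrt((2*(-3))*2 + 2) = sqrt(1)*(12 - 4*(-1 - 6)) + sqrt(-6*2 + 2) = 1*(12 - 4*(-7)) + sqrt(-12 + 2) = 1*(12 + 28) + sqrt(-10) = 1*40 + I*sqrt(10) = 40 + I*sqrt(10)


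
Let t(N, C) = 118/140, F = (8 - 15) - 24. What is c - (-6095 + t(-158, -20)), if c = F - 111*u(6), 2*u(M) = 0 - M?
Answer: 447731/70 ≈ 6396.2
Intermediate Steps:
F = -31 (F = -7 - 24 = -31)
t(N, C) = 59/70 (t(N, C) = 118*(1/140) = 59/70)
u(M) = -M/2 (u(M) = (0 - M)/2 = (-M)/2 = -M/2)
c = 302 (c = -31 - (-111)*6/2 = -31 - 111*(-3) = -31 + 333 = 302)
c - (-6095 + t(-158, -20)) = 302 - (-6095 + 59/70) = 302 - 1*(-426591/70) = 302 + 426591/70 = 447731/70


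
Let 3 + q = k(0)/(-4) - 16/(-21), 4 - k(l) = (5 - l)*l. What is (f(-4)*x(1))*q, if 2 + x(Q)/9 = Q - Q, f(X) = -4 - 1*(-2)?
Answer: -816/7 ≈ -116.57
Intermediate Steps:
k(l) = 4 - l*(5 - l) (k(l) = 4 - (5 - l)*l = 4 - l*(5 - l))
f(X) = -2 (f(X) = -4 + 2 = -2)
x(Q) = -18 (x(Q) = -18 + 9*(Q - Q) = -18 + 9*0 = -18 + 0 = -18)
q = -68/21 (q = -3 + ((4 + 0**2 - 5*0)/(-4) - 16/(-21)) = -3 + ((4 + 0 + 0)*(-1/4) - 16*(-1/21)) = -3 + (4*(-1/4) + 16/21) = -3 + (-1 + 16/21) = -3 - 5/21 = -68/21 ≈ -3.2381)
(f(-4)*x(1))*q = -2*(-18)*(-68/21) = 36*(-68/21) = -816/7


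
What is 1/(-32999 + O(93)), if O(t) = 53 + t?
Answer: -1/32853 ≈ -3.0439e-5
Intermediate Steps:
1/(-32999 + O(93)) = 1/(-32999 + (53 + 93)) = 1/(-32999 + 146) = 1/(-32853) = -1/32853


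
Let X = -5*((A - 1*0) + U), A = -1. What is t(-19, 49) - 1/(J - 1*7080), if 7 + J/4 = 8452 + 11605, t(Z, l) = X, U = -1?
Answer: 731199/73120 ≈ 10.000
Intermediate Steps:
X = 10 (X = -5*((-1 - 1*0) - 1) = -5*((-1 + 0) - 1) = -5*(-1 - 1) = -5*(-2) = 10)
t(Z, l) = 10
J = 80200 (J = -28 + 4*(8452 + 11605) = -28 + 4*20057 = -28 + 80228 = 80200)
t(-19, 49) - 1/(J - 1*7080) = 10 - 1/(80200 - 1*7080) = 10 - 1/(80200 - 7080) = 10 - 1/73120 = 731199/73120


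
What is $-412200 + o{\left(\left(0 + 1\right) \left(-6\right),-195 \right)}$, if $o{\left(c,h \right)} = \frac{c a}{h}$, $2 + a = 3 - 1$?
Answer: $-412200$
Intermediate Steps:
$a = 0$ ($a = -2 + \left(3 - 1\right) = -2 + 2 = 0$)
$o{\left(c,h \right)} = 0$ ($o{\left(c,h \right)} = \frac{c 0}{h} = \frac{0}{h} = 0$)
$-412200 + o{\left(\left(0 + 1\right) \left(-6\right),-195 \right)} = -412200 + 0 = -412200$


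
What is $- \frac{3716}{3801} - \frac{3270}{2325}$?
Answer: $- \frac{1404598}{589155} \approx -2.3841$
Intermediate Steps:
$- \frac{3716}{3801} - \frac{3270}{2325} = \left(-3716\right) \frac{1}{3801} - \frac{218}{155} = - \frac{3716}{3801} - \frac{218}{155} = - \frac{1404598}{589155}$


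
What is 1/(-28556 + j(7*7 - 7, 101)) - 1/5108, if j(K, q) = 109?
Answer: -33555/145307276 ≈ -0.00023092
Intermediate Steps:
1/(-28556 + j(7*7 - 7, 101)) - 1/5108 = 1/(-28556 + 109) - 1/5108 = 1/(-28447) - 1*1/5108 = -1/28447 - 1/5108 = -33555/145307276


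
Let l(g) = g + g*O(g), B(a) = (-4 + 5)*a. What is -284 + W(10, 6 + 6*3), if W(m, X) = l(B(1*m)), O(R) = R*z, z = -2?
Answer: -474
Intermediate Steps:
B(a) = a (B(a) = 1*a = a)
O(R) = -2*R (O(R) = R*(-2) = -2*R)
l(g) = g - 2*g² (l(g) = g + g*(-2*g) = g - 2*g²)
W(m, X) = m*(1 - 2*m) (W(m, X) = (1*m)*(1 - 2*m) = m*(1 - 2*m))
-284 + W(10, 6 + 6*3) = -284 + 10*(1 - 2*10) = -284 + 10*(1 - 20) = -284 + 10*(-19) = -284 - 190 = -474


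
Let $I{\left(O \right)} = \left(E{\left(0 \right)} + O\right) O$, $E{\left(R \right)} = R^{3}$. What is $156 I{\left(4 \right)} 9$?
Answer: $22464$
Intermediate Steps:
$I{\left(O \right)} = O^{2}$ ($I{\left(O \right)} = \left(0^{3} + O\right) O = \left(0 + O\right) O = O O = O^{2}$)
$156 I{\left(4 \right)} 9 = 156 \cdot 4^{2} \cdot 9 = 156 \cdot 16 \cdot 9 = 2496 \cdot 9 = 22464$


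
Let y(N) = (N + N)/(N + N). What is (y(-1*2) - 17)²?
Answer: 256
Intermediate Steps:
y(N) = 1 (y(N) = (2*N)/((2*N)) = (2*N)*(1/(2*N)) = 1)
(y(-1*2) - 17)² = (1 - 17)² = (-16)² = 256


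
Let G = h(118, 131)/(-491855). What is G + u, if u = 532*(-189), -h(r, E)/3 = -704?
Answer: -49455038652/491855 ≈ -1.0055e+5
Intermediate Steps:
h(r, E) = 2112 (h(r, E) = -3*(-704) = 2112)
u = -100548
G = -2112/491855 (G = 2112/(-491855) = 2112*(-1/491855) = -2112/491855 ≈ -0.0042939)
G + u = -2112/491855 - 100548 = -49455038652/491855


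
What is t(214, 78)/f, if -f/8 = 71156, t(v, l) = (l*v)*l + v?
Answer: -651095/284624 ≈ -2.2876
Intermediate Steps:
t(v, l) = v + v*l**2 (t(v, l) = v*l**2 + v = v + v*l**2)
f = -569248 (f = -8*71156 = -569248)
t(214, 78)/f = (214*(1 + 78**2))/(-569248) = (214*(1 + 6084))*(-1/569248) = (214*6085)*(-1/569248) = 1302190*(-1/569248) = -651095/284624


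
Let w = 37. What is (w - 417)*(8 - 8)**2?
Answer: 0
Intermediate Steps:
(w - 417)*(8 - 8)**2 = (37 - 417)*(8 - 8)**2 = -380*0**2 = -380*0 = 0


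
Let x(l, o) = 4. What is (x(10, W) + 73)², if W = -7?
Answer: 5929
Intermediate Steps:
(x(10, W) + 73)² = (4 + 73)² = 77² = 5929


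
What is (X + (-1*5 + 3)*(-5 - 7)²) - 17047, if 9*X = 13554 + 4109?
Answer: -138352/9 ≈ -15372.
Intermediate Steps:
X = 17663/9 (X = (13554 + 4109)/9 = (⅑)*17663 = 17663/9 ≈ 1962.6)
(X + (-1*5 + 3)*(-5 - 7)²) - 17047 = (17663/9 + (-1*5 + 3)*(-5 - 7)²) - 17047 = (17663/9 + (-5 + 3)*(-12)²) - 17047 = (17663/9 - 2*144) - 17047 = (17663/9 - 288) - 17047 = 15071/9 - 17047 = -138352/9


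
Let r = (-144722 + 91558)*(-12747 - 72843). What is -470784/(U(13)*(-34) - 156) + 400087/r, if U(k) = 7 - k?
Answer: -44629408301993/4550306760 ≈ -9808.0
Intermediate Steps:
r = 4550306760 (r = -53164*(-85590) = 4550306760)
-470784/(U(13)*(-34) - 156) + 400087/r = -470784/((7 - 1*13)*(-34) - 156) + 400087/4550306760 = -470784/((7 - 13)*(-34) - 156) + 400087*(1/4550306760) = -470784/(-6*(-34) - 156) + 400087/4550306760 = -470784/(204 - 156) + 400087/4550306760 = -470784/48 + 400087/4550306760 = -470784*1/48 + 400087/4550306760 = -9808 + 400087/4550306760 = -44629408301993/4550306760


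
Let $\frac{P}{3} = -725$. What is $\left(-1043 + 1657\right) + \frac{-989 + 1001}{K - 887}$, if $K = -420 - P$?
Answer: $\frac{133241}{217} \approx 614.01$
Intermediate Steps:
$P = -2175$ ($P = 3 \left(-725\right) = -2175$)
$K = 1755$ ($K = -420 - -2175 = -420 + 2175 = 1755$)
$\left(-1043 + 1657\right) + \frac{-989 + 1001}{K - 887} = \left(-1043 + 1657\right) + \frac{-989 + 1001}{1755 - 887} = 614 + \frac{12}{868} = 614 + 12 \cdot \frac{1}{868} = 614 + \frac{3}{217} = \frac{133241}{217}$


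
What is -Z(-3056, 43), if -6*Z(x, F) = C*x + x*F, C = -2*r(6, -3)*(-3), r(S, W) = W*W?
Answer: -148216/3 ≈ -49405.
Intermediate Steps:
r(S, W) = W²
C = 54 (C = -2*(-3)²*(-3) = -2*9*(-3) = -18*(-3) = 54)
Z(x, F) = -9*x - F*x/6 (Z(x, F) = -(54*x + x*F)/6 = -(54*x + F*x)/6 = -9*x - F*x/6)
-Z(-3056, 43) = -(-1)*(-3056)*(54 + 43)/6 = -(-1)*(-3056)*97/6 = -1*148216/3 = -148216/3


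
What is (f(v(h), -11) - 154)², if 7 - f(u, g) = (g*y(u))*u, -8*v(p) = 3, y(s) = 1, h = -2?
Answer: 1461681/64 ≈ 22839.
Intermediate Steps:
v(p) = -3/8 (v(p) = -⅛*3 = -3/8)
f(u, g) = 7 - g*u (f(u, g) = 7 - g*1*u = 7 - g*u)
(f(v(h), -11) - 154)² = ((7 - 1*(-11)*(-3/8)) - 154)² = ((7 - 33/8) - 154)² = (23/8 - 154)² = (-1209/8)² = 1461681/64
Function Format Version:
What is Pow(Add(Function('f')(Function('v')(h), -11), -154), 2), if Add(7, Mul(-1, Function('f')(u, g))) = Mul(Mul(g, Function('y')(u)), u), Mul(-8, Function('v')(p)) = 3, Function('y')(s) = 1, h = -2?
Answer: Rational(1461681, 64) ≈ 22839.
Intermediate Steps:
Function('v')(p) = Rational(-3, 8) (Function('v')(p) = Mul(Rational(-1, 8), 3) = Rational(-3, 8))
Function('f')(u, g) = Add(7, Mul(-1, g, u)) (Function('f')(u, g) = Add(7, Mul(-1, Mul(Mul(g, 1), u))) = Add(7, Mul(-1, Mul(g, u))) = Add(7, Mul(-1, g, u)))
Pow(Add(Function('f')(Function('v')(h), -11), -154), 2) = Pow(Add(Add(7, Mul(-1, -11, Rational(-3, 8))), -154), 2) = Pow(Add(Add(7, Rational(-33, 8)), -154), 2) = Pow(Add(Rational(23, 8), -154), 2) = Pow(Rational(-1209, 8), 2) = Rational(1461681, 64)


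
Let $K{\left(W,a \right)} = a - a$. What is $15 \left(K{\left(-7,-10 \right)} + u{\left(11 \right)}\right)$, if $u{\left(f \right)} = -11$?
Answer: $-165$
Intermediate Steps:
$K{\left(W,a \right)} = 0$
$15 \left(K{\left(-7,-10 \right)} + u{\left(11 \right)}\right) = 15 \left(0 - 11\right) = 15 \left(-11\right) = -165$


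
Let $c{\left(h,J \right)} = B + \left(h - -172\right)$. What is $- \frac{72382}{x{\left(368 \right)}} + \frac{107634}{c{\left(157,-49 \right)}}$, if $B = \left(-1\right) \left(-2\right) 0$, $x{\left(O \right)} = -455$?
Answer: $\frac{1485452}{3055} \approx 486.24$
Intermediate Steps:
$B = 0$ ($B = 2 \cdot 0 = 0$)
$c{\left(h,J \right)} = 172 + h$ ($c{\left(h,J \right)} = 0 + \left(h - -172\right) = 0 + \left(h + 172\right) = 0 + \left(172 + h\right) = 172 + h$)
$- \frac{72382}{x{\left(368 \right)}} + \frac{107634}{c{\left(157,-49 \right)}} = - \frac{72382}{-455} + \frac{107634}{172 + 157} = \left(-72382\right) \left(- \frac{1}{455}\right) + \frac{107634}{329} = \frac{72382}{455} + 107634 \cdot \frac{1}{329} = \frac{72382}{455} + \frac{107634}{329} = \frac{1485452}{3055}$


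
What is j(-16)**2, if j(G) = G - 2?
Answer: 324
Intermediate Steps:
j(G) = -2 + G
j(-16)**2 = (-2 - 16)**2 = (-18)**2 = 324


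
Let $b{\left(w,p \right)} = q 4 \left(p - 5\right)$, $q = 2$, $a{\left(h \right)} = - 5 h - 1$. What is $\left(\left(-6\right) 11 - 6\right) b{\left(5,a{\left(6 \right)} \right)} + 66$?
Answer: $20802$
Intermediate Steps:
$a{\left(h \right)} = -1 - 5 h$
$b{\left(w,p \right)} = -40 + 8 p$ ($b{\left(w,p \right)} = 2 \cdot 4 \left(p - 5\right) = 8 \left(-5 + p\right) = -40 + 8 p$)
$\left(\left(-6\right) 11 - 6\right) b{\left(5,a{\left(6 \right)} \right)} + 66 = \left(\left(-6\right) 11 - 6\right) \left(-40 + 8 \left(-1 - 30\right)\right) + 66 = \left(-66 - 6\right) \left(-40 + 8 \left(-1 - 30\right)\right) + 66 = - 72 \left(-40 + 8 \left(-31\right)\right) + 66 = - 72 \left(-40 - 248\right) + 66 = \left(-72\right) \left(-288\right) + 66 = 20736 + 66 = 20802$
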